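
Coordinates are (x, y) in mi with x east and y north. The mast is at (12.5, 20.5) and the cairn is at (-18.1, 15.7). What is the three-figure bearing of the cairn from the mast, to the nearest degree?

261°

Δeast = -18.1 − 12.5 = -30.60; Δnorth = 15.7 − 20.5 = -4.80.
Bearing = atan2(Δeast, Δnorth) mod 360° = 261.09° ≈ 261°.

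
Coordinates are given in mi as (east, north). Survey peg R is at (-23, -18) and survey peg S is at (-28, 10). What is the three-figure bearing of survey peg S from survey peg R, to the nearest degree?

Δeast = -28 − -23 = -5.00; Δnorth = 10 − -18 = 28.00.
Bearing = atan2(Δeast, Δnorth) mod 360° = 349.88° ≈ 350°.

350°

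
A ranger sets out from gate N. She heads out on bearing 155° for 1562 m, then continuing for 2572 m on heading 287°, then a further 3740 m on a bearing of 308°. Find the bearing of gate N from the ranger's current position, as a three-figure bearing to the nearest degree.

109°

Leg 1 (155°, 1562 m): east 1562 sin 155° = 660.13, north 1562 cos 155° = -1415.65
Leg 2 (287°, 2572 m): east 2572 sin 287° = -2459.62, north 2572 cos 287° = 751.98
Leg 3 (308°, 3740 m): east 3740 sin 308° = -2947.16, north 3740 cos 308° = 2302.57
Net displacement: -4746.65 east, 1638.90 north. Direction back to start is (4746.65, -1638.90): bearing = atan2(4746.65, -1638.90) mod 360° = 109.05° ≈ 109°.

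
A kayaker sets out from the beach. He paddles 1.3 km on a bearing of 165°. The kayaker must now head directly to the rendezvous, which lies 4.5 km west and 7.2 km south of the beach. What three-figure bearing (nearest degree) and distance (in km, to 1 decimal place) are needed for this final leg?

219°, 7.7 km

Leg 1 (165°, 1.3 km): east 1.3 sin 165° = 0.34, north 1.3 cos 165° = -1.26
Current position: (0.34, -1.26). Target: (-4.5, -7.2). Remaining: Δeast = -4.84, Δnorth = -5.94.
Bearing = atan2(-4.84, -5.94) mod 360° = 219.13°; distance = √((-4.84)² + (-5.94)²) = 7.663 km.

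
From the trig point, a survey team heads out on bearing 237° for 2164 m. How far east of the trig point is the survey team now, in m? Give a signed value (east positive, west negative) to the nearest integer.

-1815 m

Leg 1 (237°, 2164 m): east 2164 sin 237° = -1814.88, north 2164 cos 237° = -1178.60
Net east component: -1814.88 m.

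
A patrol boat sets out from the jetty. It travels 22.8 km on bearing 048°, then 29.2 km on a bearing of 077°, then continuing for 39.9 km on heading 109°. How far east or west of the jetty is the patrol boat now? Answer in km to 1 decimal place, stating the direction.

83.1 km east

Leg 1 (048°, 22.8 km): east 22.8 sin 48° = 16.94, north 22.8 cos 48° = 15.26
Leg 2 (077°, 29.2 km): east 29.2 sin 77° = 28.45, north 29.2 cos 77° = 6.57
Leg 3 (109°, 39.9 km): east 39.9 sin 109° = 37.73, north 39.9 cos 109° = -12.99
Net east component: 83.12 km.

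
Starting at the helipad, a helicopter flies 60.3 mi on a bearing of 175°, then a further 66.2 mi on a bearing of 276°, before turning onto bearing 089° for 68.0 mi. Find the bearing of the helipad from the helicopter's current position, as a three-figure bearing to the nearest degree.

352°

Leg 1 (175°, 60.3 mi): east 60.3 sin 175° = 5.26, north 60.3 cos 175° = -60.07
Leg 2 (276°, 66.2 mi): east 66.2 sin 276° = -65.84, north 66.2 cos 276° = 6.92
Leg 3 (089°, 68.0 mi): east 68.0 sin 89° = 67.99, north 68.0 cos 89° = 1.19
Net displacement: 7.41 east, -51.96 north. Direction back to start is (-7.41, 51.96): bearing = atan2(-7.41, 51.96) mod 360° = 351.89° ≈ 352°.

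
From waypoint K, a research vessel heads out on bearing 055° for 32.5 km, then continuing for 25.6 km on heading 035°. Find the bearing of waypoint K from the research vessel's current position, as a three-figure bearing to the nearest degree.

Leg 1 (055°, 32.5 km): east 32.5 sin 55° = 26.62, north 32.5 cos 55° = 18.64
Leg 2 (035°, 25.6 km): east 25.6 sin 35° = 14.68, north 25.6 cos 35° = 20.97
Net displacement: 41.31 east, 39.61 north. Direction back to start is (-41.31, -39.61): bearing = atan2(-41.31, -39.61) mod 360° = 226.20° ≈ 226°.

226°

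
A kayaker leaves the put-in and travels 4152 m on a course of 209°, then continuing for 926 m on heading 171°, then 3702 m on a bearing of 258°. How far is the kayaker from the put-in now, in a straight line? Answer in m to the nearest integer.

Leg 1 (209°, 4152 m): east 4152 sin 209° = -2012.93, north 4152 cos 209° = -3631.42
Leg 2 (171°, 926 m): east 926 sin 171° = 144.86, north 926 cos 171° = -914.60
Leg 3 (258°, 3702 m): east 3702 sin 258° = -3621.10, north 3702 cos 258° = -769.69
Net: -5489.17 east, -5315.71 north. Distance = √((-5489.17)² + (-5315.71)²) = 7641.191 m.

7641 m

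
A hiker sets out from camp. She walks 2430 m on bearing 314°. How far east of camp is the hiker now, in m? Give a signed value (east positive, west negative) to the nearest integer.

Leg 1 (314°, 2430 m): east 2430 sin 314° = -1748.00, north 2430 cos 314° = 1688.02
Net east component: -1748.00 m.

-1748 m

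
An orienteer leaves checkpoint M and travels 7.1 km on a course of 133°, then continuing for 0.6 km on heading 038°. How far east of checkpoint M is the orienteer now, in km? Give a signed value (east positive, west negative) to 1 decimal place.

5.6 km

Leg 1 (133°, 7.1 km): east 7.1 sin 133° = 5.19, north 7.1 cos 133° = -4.84
Leg 2 (038°, 0.6 km): east 0.6 sin 38° = 0.37, north 0.6 cos 38° = 0.47
Net east component: 5.56 km.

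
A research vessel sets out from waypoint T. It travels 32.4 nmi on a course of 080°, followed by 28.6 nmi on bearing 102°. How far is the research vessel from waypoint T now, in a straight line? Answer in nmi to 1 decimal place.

Leg 1 (080°, 32.4 nmi): east 32.4 sin 80° = 31.91, north 32.4 cos 80° = 5.63
Leg 2 (102°, 28.6 nmi): east 28.6 sin 102° = 27.98, north 28.6 cos 102° = -5.95
Net: 59.88 east, -0.32 north. Distance = √((59.88)² + (-0.32)²) = 59.884 nmi.

59.9 nmi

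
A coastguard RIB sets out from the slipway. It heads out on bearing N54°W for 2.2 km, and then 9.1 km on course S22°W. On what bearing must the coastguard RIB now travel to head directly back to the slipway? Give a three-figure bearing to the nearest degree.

036°

Leg 1 (N54°W, 2.2 km): east 2.2 sin 306° = -1.78, north 2.2 cos 306° = 1.29
Leg 2 (S22°W, 9.1 km): east 9.1 sin 202° = -3.41, north 9.1 cos 202° = -8.44
Net displacement: -5.19 east, -7.14 north. Direction back to start is (5.19, 7.14): bearing = atan2(5.19, 7.14) mod 360° = 35.99° ≈ 036°.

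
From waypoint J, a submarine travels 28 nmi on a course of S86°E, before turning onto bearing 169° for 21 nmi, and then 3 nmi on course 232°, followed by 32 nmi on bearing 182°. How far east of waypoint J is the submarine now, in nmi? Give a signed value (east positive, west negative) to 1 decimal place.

Leg 1 (S86°E, 28 nmi): east 28 sin 94° = 27.93, north 28 cos 94° = -1.95
Leg 2 (169°, 21 nmi): east 21 sin 169° = 4.01, north 21 cos 169° = -20.61
Leg 3 (232°, 3 nmi): east 3 sin 232° = -2.36, north 3 cos 232° = -1.85
Leg 4 (182°, 32 nmi): east 32 sin 182° = -1.12, north 32 cos 182° = -31.98
Net east component: 28.46 nmi.

28.5 nmi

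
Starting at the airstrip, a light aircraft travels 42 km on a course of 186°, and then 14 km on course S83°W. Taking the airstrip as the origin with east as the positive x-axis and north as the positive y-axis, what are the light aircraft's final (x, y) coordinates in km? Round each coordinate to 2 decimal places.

(-18.29, -43.48)

Leg 1 (186°, 42 km): east 42 sin 186° = -4.39, north 42 cos 186° = -41.77
Leg 2 (S83°W, 14 km): east 14 sin 263° = -13.90, north 14 cos 263° = -1.71
Summing: -18.29 km east, -43.48 km north → (-18.29, -43.48).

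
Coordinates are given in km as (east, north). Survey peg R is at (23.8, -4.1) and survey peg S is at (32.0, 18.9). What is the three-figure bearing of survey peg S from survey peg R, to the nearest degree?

Δeast = 32.0 − 23.8 = 8.20; Δnorth = 18.9 − -4.1 = 23.00.
Bearing = atan2(Δeast, Δnorth) mod 360° = 19.62° ≈ 020°.

020°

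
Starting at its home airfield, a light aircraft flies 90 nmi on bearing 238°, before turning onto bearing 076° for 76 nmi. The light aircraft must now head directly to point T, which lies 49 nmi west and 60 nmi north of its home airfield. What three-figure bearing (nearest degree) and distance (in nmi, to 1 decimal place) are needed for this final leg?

333°, 100.6 nmi

Leg 1 (238°, 90 nmi): east 90 sin 238° = -76.32, north 90 cos 238° = -47.69
Leg 2 (076°, 76 nmi): east 76 sin 76° = 73.74, north 76 cos 76° = 18.39
Current position: (-2.58, -29.31). Target: (-49, 60). Remaining: Δeast = -46.42, Δnorth = 89.31.
Bearing = atan2(-46.42, 89.31) mod 360° = 332.54°; distance = √((-46.42)² + (89.31)²) = 100.650 nmi.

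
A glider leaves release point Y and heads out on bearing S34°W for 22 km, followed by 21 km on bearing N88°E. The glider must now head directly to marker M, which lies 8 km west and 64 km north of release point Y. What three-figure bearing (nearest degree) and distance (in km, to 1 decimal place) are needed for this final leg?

Leg 1 (S34°W, 22 km): east 22 sin 214° = -12.30, north 22 cos 214° = -18.24
Leg 2 (N88°E, 21 km): east 21 sin 88° = 20.99, north 21 cos 88° = 0.73
Current position: (8.68, -17.51). Target: (-8, 64). Remaining: Δeast = -16.68, Δnorth = 81.51.
Bearing = atan2(-16.68, 81.51) mod 360° = 348.43°; distance = √((-16.68)² + (81.51)²) = 83.196 km.

348°, 83.2 km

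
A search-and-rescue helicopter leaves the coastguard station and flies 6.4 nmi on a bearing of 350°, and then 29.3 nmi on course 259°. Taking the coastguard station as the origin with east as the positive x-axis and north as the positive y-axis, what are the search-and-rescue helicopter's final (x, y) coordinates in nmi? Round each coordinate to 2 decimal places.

(-29.87, 0.71)

Leg 1 (350°, 6.4 nmi): east 6.4 sin 350° = -1.11, north 6.4 cos 350° = 6.30
Leg 2 (259°, 29.3 nmi): east 29.3 sin 259° = -28.76, north 29.3 cos 259° = -5.59
Summing: -29.87 nmi east, 0.71 nmi north → (-29.87, 0.71).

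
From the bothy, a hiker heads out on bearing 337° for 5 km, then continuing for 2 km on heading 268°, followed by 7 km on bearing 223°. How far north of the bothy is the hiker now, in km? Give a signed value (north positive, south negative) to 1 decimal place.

Leg 1 (337°, 5 km): east 5 sin 337° = -1.95, north 5 cos 337° = 4.60
Leg 2 (268°, 2 km): east 2 sin 268° = -2.00, north 2 cos 268° = -0.07
Leg 3 (223°, 7 km): east 7 sin 223° = -4.77, north 7 cos 223° = -5.12
Net north component: -0.59 km.

-0.6 km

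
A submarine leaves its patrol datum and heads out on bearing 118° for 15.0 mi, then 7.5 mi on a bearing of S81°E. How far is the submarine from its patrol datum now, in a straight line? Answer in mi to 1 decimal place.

Leg 1 (118°, 15.0 mi): east 15.0 sin 118° = 13.24, north 15.0 cos 118° = -7.04
Leg 2 (S81°E, 7.5 mi): east 7.5 sin 99° = 7.41, north 7.5 cos 99° = -1.17
Net: 20.65 east, -8.22 north. Distance = √((20.65)² + (-8.22)²) = 22.226 mi.

22.2 mi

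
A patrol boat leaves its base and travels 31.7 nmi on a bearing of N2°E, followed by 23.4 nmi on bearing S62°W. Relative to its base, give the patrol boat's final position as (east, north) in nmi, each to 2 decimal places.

(-19.55, 20.70)

Leg 1 (N2°E, 31.7 nmi): east 31.7 sin 2° = 1.11, north 31.7 cos 2° = 31.68
Leg 2 (S62°W, 23.4 nmi): east 23.4 sin 242° = -20.66, north 23.4 cos 242° = -10.99
Summing: -19.55 nmi east, 20.70 nmi north → (-19.55, 20.70).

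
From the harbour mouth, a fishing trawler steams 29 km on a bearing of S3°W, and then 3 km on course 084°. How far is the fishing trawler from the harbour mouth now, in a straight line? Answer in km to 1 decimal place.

Leg 1 (S3°W, 29 km): east 29 sin 183° = -1.52, north 29 cos 183° = -28.96
Leg 2 (084°, 3 km): east 3 sin 84° = 2.98, north 3 cos 84° = 0.31
Net: 1.47 east, -28.65 north. Distance = √((1.47)² + (-28.65)²) = 28.684 km.

28.7 km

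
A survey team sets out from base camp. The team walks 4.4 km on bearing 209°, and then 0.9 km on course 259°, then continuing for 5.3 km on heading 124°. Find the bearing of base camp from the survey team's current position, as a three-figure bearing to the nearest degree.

Leg 1 (209°, 4.4 km): east 4.4 sin 209° = -2.13, north 4.4 cos 209° = -3.85
Leg 2 (259°, 0.9 km): east 0.9 sin 259° = -0.88, north 0.9 cos 259° = -0.17
Leg 3 (124°, 5.3 km): east 5.3 sin 124° = 4.39, north 5.3 cos 124° = -2.96
Net displacement: 1.38 east, -6.98 north. Direction back to start is (-1.38, 6.98): bearing = atan2(-1.38, 6.98) mod 360° = 348.84° ≈ 349°.

349°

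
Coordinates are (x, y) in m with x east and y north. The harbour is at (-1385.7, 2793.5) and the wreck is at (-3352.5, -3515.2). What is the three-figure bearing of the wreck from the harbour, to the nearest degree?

Δeast = -3352.5 − -1385.7 = -1966.80; Δnorth = -3515.2 − 2793.5 = -6308.70.
Bearing = atan2(Δeast, Δnorth) mod 360° = 197.32° ≈ 197°.

197°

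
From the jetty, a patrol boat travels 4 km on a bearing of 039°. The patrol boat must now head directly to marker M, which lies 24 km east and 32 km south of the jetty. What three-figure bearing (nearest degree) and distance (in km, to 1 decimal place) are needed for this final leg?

149°, 41.2 km

Leg 1 (039°, 4 km): east 4 sin 39° = 2.52, north 4 cos 39° = 3.11
Current position: (2.52, 3.11). Target: (24, -32). Remaining: Δeast = 21.48, Δnorth = -35.11.
Bearing = atan2(21.48, -35.11) mod 360° = 148.54°; distance = √((21.48)² + (-35.11)²) = 41.160 km.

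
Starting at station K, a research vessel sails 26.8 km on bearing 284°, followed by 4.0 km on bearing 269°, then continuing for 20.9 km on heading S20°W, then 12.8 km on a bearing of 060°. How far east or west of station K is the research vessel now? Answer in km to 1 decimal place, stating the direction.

Leg 1 (284°, 26.8 km): east 26.8 sin 284° = -26.00, north 26.8 cos 284° = 6.48
Leg 2 (269°, 4.0 km): east 4.0 sin 269° = -4.00, north 4.0 cos 269° = -0.07
Leg 3 (S20°W, 20.9 km): east 20.9 sin 200° = -7.15, north 20.9 cos 200° = -19.64
Leg 4 (060°, 12.8 km): east 12.8 sin 60° = 11.09, north 12.8 cos 60° = 6.40
Net east component: -26.07 km.

26.1 km west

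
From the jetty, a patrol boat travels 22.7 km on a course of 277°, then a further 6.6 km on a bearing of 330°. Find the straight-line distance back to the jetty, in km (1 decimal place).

27.2 km

Leg 1 (277°, 22.7 km): east 22.7 sin 277° = -22.53, north 22.7 cos 277° = 2.77
Leg 2 (330°, 6.6 km): east 6.6 sin 330° = -3.30, north 6.6 cos 330° = 5.72
Net: -25.83 east, 8.48 north. Distance = √((-25.83)² + (8.48)²) = 27.188 km.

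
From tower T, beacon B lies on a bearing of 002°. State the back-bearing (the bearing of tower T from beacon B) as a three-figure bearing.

182°

Back-bearing = 002° + 180° = 182°.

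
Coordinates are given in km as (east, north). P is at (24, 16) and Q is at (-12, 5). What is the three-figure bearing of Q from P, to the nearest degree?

Δeast = -12 − 24 = -36.00; Δnorth = 5 − 16 = -11.00.
Bearing = atan2(Δeast, Δnorth) mod 360° = 253.01° ≈ 253°.

253°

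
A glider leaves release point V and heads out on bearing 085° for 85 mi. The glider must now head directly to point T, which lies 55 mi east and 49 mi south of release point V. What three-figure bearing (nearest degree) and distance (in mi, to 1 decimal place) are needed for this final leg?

Leg 1 (085°, 85 mi): east 85 sin 85° = 84.68, north 85 cos 85° = 7.41
Current position: (84.68, 7.41). Target: (55, -49). Remaining: Δeast = -29.68, Δnorth = -56.41.
Bearing = atan2(-29.68, -56.41) mod 360° = 207.75°; distance = √((-29.68)² + (-56.41)²) = 63.738 mi.

208°, 63.7 mi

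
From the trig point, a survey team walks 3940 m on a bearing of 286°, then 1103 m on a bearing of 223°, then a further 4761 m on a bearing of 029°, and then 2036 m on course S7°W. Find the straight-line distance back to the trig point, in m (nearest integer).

3467 m

Leg 1 (286°, 3940 m): east 3940 sin 286° = -3787.37, north 3940 cos 286° = 1086.01
Leg 2 (223°, 1103 m): east 1103 sin 223° = -752.24, north 1103 cos 223° = -806.68
Leg 3 (029°, 4761 m): east 4761 sin 29° = 2308.18, north 4761 cos 29° = 4164.06
Leg 4 (S7°W, 2036 m): east 2036 sin 187° = -248.13, north 2036 cos 187° = -2020.82
Net: -2479.56 east, 2422.57 north. Distance = √((-2479.56)² + (2422.57)²) = 3466.564 m.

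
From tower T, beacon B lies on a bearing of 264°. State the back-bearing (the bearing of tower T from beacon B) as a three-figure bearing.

084°

Back-bearing = 264° − 180° = 084°.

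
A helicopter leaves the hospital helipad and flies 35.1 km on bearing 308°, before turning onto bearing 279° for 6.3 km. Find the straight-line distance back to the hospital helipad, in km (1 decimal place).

Leg 1 (308°, 35.1 km): east 35.1 sin 308° = -27.66, north 35.1 cos 308° = 21.61
Leg 2 (279°, 6.3 km): east 6.3 sin 279° = -6.22, north 6.3 cos 279° = 0.99
Net: -33.88 east, 22.60 north. Distance = √((-33.88)² + (22.60)²) = 40.725 km.

40.7 km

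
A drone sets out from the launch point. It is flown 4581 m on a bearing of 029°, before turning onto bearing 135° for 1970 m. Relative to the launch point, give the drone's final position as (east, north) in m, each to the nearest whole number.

Leg 1 (029°, 4581 m): east 4581 sin 29° = 2220.91, north 4581 cos 29° = 4006.63
Leg 2 (135°, 1970 m): east 1970 sin 135° = 1393.00, north 1970 cos 135° = -1393.00
Summing: 3613.91 m east, 2613.63 m north → (3614, 2614).

(3614, 2614)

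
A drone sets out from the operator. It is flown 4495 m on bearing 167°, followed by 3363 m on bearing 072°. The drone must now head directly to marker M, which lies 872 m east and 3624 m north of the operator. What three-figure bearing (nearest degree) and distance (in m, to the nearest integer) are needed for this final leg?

334°, 7723 m

Leg 1 (167°, 4495 m): east 4495 sin 167° = 1011.15, north 4495 cos 167° = -4379.79
Leg 2 (072°, 3363 m): east 3363 sin 72° = 3198.40, north 3363 cos 72° = 1039.22
Current position: (4209.56, -3340.57). Target: (872, 3624). Remaining: Δeast = -3337.56, Δnorth = 6964.57.
Bearing = atan2(-3337.56, 6964.57) mod 360° = 334.40°; distance = √((-3337.56)² + (6964.57)²) = 7722.986 m.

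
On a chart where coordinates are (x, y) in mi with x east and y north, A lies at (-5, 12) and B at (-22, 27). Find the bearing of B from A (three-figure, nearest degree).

Δeast = -22 − -5 = -17.00; Δnorth = 27 − 12 = 15.00.
Bearing = atan2(Δeast, Δnorth) mod 360° = 311.42° ≈ 311°.

311°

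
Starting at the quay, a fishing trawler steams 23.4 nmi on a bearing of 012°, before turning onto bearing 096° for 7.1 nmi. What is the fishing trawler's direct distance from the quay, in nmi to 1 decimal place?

25.2 nmi

Leg 1 (012°, 23.4 nmi): east 23.4 sin 12° = 4.87, north 23.4 cos 12° = 22.89
Leg 2 (096°, 7.1 nmi): east 7.1 sin 96° = 7.06, north 7.1 cos 96° = -0.74
Net: 11.93 east, 22.15 north. Distance = √((11.93)² + (22.15)²) = 25.154 nmi.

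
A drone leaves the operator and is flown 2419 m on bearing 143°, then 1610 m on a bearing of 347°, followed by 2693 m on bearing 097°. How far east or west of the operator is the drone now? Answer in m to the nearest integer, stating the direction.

Leg 1 (143°, 2419 m): east 2419 sin 143° = 1455.79, north 2419 cos 143° = -1931.90
Leg 2 (347°, 1610 m): east 1610 sin 347° = -362.17, north 1610 cos 347° = 1568.74
Leg 3 (097°, 2693 m): east 2693 sin 97° = 2672.93, north 2693 cos 97° = -328.19
Net east component: 3766.55 m.

3767 m east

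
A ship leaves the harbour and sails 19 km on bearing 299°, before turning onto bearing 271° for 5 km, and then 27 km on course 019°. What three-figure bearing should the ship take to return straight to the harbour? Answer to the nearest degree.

Leg 1 (299°, 19 km): east 19 sin 299° = -16.62, north 19 cos 299° = 9.21
Leg 2 (271°, 5 km): east 5 sin 271° = -5.00, north 5 cos 271° = 0.09
Leg 3 (019°, 27 km): east 27 sin 19° = 8.79, north 27 cos 19° = 25.53
Net displacement: -12.83 east, 34.83 north. Direction back to start is (12.83, -34.83): bearing = atan2(12.83, -34.83) mod 360° = 159.78° ≈ 160°.

160°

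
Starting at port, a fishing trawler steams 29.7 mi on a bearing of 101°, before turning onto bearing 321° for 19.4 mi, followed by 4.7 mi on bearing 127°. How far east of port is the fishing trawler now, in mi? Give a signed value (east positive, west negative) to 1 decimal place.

20.7 mi

Leg 1 (101°, 29.7 mi): east 29.7 sin 101° = 29.15, north 29.7 cos 101° = -5.67
Leg 2 (321°, 19.4 mi): east 19.4 sin 321° = -12.21, north 19.4 cos 321° = 15.08
Leg 3 (127°, 4.7 mi): east 4.7 sin 127° = 3.75, north 4.7 cos 127° = -2.83
Net east component: 20.70 mi.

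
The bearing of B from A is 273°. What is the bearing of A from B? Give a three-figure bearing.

093°

Back-bearing = 273° − 180° = 093°.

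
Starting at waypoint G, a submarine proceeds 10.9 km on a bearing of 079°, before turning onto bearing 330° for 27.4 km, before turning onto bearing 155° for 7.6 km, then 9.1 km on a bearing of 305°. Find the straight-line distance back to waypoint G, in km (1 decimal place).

Leg 1 (079°, 10.9 km): east 10.9 sin 79° = 10.70, north 10.9 cos 79° = 2.08
Leg 2 (330°, 27.4 km): east 27.4 sin 330° = -13.70, north 27.4 cos 330° = 23.73
Leg 3 (155°, 7.6 km): east 7.6 sin 155° = 3.21, north 7.6 cos 155° = -6.89
Leg 4 (305°, 9.1 km): east 9.1 sin 305° = -7.45, north 9.1 cos 305° = 5.22
Net: -7.24 east, 24.14 north. Distance = √((-7.24)² + (24.14)²) = 25.204 km.

25.2 km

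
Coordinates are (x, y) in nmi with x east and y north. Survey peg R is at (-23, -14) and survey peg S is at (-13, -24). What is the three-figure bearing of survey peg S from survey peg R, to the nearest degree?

Δeast = -13 − -23 = 10.00; Δnorth = -24 − -14 = -10.00.
Bearing = atan2(Δeast, Δnorth) mod 360° = 135.00° ≈ 135°.

135°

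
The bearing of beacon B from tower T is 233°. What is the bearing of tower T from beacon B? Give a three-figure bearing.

Back-bearing = 233° − 180° = 053°.

053°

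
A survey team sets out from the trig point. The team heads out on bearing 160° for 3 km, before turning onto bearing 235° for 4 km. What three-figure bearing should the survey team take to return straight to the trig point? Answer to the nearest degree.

Leg 1 (160°, 3 km): east 3 sin 160° = 1.03, north 3 cos 160° = -2.82
Leg 2 (235°, 4 km): east 4 sin 235° = -3.28, north 4 cos 235° = -2.29
Net displacement: -2.25 east, -5.11 north. Direction back to start is (2.25, 5.11): bearing = atan2(2.25, 5.11) mod 360° = 23.76° ≈ 024°.

024°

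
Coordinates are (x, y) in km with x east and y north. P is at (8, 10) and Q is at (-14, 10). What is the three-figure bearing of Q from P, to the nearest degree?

270°

Δeast = -14 − 8 = -22.00; Δnorth = 10 − 10 = 0.00.
Bearing = atan2(Δeast, Δnorth) mod 360° = 270.00° ≈ 270°.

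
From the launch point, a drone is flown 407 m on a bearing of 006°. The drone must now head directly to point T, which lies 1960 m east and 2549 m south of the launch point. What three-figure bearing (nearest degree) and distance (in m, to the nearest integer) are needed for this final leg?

147°, 3522 m

Leg 1 (006°, 407 m): east 407 sin 6° = 42.54, north 407 cos 6° = 404.77
Current position: (42.54, 404.77). Target: (1960, -2549). Remaining: Δeast = 1917.46, Δnorth = -2953.77.
Bearing = atan2(1917.46, -2953.77) mod 360° = 147.01°; distance = √((1917.46)² + (-2953.77)²) = 3521.562 m.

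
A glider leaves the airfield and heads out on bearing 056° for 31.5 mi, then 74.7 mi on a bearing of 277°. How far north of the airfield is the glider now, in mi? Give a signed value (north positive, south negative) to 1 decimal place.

26.7 mi

Leg 1 (056°, 31.5 mi): east 31.5 sin 56° = 26.11, north 31.5 cos 56° = 17.61
Leg 2 (277°, 74.7 mi): east 74.7 sin 277° = -74.14, north 74.7 cos 277° = 9.10
Net north component: 26.72 mi.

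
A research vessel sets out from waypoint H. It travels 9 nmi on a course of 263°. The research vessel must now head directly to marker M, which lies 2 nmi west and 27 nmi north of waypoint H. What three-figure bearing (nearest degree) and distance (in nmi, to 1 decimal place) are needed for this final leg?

Leg 1 (263°, 9 nmi): east 9 sin 263° = -8.93, north 9 cos 263° = -1.10
Current position: (-8.93, -1.10). Target: (-2, 27). Remaining: Δeast = 6.93, Δnorth = 28.10.
Bearing = atan2(6.93, 28.10) mod 360° = 13.86°; distance = √((6.93)² + (28.10)²) = 28.940 nmi.

014°, 28.9 nmi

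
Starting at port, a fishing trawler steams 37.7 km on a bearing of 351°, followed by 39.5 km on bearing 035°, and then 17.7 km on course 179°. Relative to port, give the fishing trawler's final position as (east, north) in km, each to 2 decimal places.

Leg 1 (351°, 37.7 km): east 37.7 sin 351° = -5.90, north 37.7 cos 351° = 37.24
Leg 2 (035°, 39.5 km): east 39.5 sin 35° = 22.66, north 39.5 cos 35° = 32.36
Leg 3 (179°, 17.7 km): east 17.7 sin 179° = 0.31, north 17.7 cos 179° = -17.70
Summing: 17.07 km east, 51.90 km north → (17.07, 51.90).

(17.07, 51.90)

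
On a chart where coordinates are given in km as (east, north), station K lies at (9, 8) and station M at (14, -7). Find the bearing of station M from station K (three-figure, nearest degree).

Δeast = 14 − 9 = 5.00; Δnorth = -7 − 8 = -15.00.
Bearing = atan2(Δeast, Δnorth) mod 360° = 161.57° ≈ 162°.

162°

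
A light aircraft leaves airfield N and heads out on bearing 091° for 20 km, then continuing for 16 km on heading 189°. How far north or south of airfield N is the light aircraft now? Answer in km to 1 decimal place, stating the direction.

Leg 1 (091°, 20 km): east 20 sin 91° = 20.00, north 20 cos 91° = -0.35
Leg 2 (189°, 16 km): east 16 sin 189° = -2.50, north 16 cos 189° = -15.80
Net north component: -16.15 km.

16.2 km south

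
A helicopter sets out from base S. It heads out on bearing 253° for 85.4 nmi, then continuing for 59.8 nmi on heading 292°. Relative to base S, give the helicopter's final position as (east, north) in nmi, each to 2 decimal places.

Leg 1 (253°, 85.4 nmi): east 85.4 sin 253° = -81.67, north 85.4 cos 253° = -24.97
Leg 2 (292°, 59.8 nmi): east 59.8 sin 292° = -55.45, north 59.8 cos 292° = 22.40
Summing: -137.11 nmi east, -2.57 nmi north → (-137.11, -2.57).

(-137.11, -2.57)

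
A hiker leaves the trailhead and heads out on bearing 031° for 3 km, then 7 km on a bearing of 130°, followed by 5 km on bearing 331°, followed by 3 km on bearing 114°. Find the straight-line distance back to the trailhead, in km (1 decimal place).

Leg 1 (031°, 3 km): east 3 sin 31° = 1.55, north 3 cos 31° = 2.57
Leg 2 (130°, 7 km): east 7 sin 130° = 5.36, north 7 cos 130° = -4.50
Leg 3 (331°, 5 km): east 5 sin 331° = -2.42, north 5 cos 331° = 4.37
Leg 4 (114°, 3 km): east 3 sin 114° = 2.74, north 3 cos 114° = -1.22
Net: 7.22 east, 1.22 north. Distance = √((7.22)² + (1.22)²) = 7.327 km.

7.3 km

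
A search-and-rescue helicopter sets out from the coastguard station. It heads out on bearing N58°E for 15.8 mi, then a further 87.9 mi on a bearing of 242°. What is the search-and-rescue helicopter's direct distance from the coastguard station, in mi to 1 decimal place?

72.1 mi

Leg 1 (N58°E, 15.8 mi): east 15.8 sin 58° = 13.40, north 15.8 cos 58° = 8.37
Leg 2 (242°, 87.9 mi): east 87.9 sin 242° = -77.61, north 87.9 cos 242° = -41.27
Net: -64.21 east, -32.89 north. Distance = √((-64.21)² + (-32.89)²) = 72.147 mi.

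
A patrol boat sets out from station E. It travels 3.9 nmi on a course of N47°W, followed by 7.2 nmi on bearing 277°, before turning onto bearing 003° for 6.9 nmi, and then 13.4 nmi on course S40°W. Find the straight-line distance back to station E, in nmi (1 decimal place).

18.3 nmi

Leg 1 (N47°W, 3.9 nmi): east 3.9 sin 313° = -2.85, north 3.9 cos 313° = 2.66
Leg 2 (277°, 7.2 nmi): east 7.2 sin 277° = -7.15, north 7.2 cos 277° = 0.88
Leg 3 (003°, 6.9 nmi): east 6.9 sin 3° = 0.36, north 6.9 cos 3° = 6.89
Leg 4 (S40°W, 13.4 nmi): east 13.4 sin 220° = -8.61, north 13.4 cos 220° = -10.26
Net: -18.25 east, 0.16 north. Distance = √((-18.25)² + (0.16)²) = 18.252 nmi.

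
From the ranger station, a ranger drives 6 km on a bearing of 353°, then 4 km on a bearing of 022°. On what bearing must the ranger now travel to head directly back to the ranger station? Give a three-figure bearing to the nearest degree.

Leg 1 (353°, 6 km): east 6 sin 353° = -0.73, north 6 cos 353° = 5.96
Leg 2 (022°, 4 km): east 4 sin 22° = 1.50, north 4 cos 22° = 3.71
Net displacement: 0.77 east, 9.66 north. Direction back to start is (-0.77, -9.66): bearing = atan2(-0.77, -9.66) mod 360° = 184.54° ≈ 185°.

185°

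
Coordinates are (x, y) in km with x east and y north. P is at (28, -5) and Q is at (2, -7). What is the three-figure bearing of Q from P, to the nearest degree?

266°

Δeast = 2 − 28 = -26.00; Δnorth = -7 − -5 = -2.00.
Bearing = atan2(Δeast, Δnorth) mod 360° = 265.60° ≈ 266°.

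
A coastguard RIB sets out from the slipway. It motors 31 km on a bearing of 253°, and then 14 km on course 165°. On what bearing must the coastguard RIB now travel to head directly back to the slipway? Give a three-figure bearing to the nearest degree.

Leg 1 (253°, 31 km): east 31 sin 253° = -29.65, north 31 cos 253° = -9.06
Leg 2 (165°, 14 km): east 14 sin 165° = 3.62, north 14 cos 165° = -13.52
Net displacement: -26.02 east, -22.59 north. Direction back to start is (26.02, 22.59): bearing = atan2(26.02, 22.59) mod 360° = 49.04° ≈ 049°.

049°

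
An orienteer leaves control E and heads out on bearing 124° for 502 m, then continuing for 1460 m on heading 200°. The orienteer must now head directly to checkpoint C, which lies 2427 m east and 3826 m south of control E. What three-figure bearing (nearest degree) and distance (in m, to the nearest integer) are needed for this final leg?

131°, 3320 m

Leg 1 (124°, 502 m): east 502 sin 124° = 416.18, north 502 cos 124° = -280.71
Leg 2 (200°, 1460 m): east 1460 sin 200° = -499.35, north 1460 cos 200° = -1371.95
Current position: (-83.17, -1652.67). Target: (2427, -3826). Remaining: Δeast = 2510.17, Δnorth = -2173.33.
Bearing = atan2(2510.17, -2173.33) mod 360° = 130.89°; distance = √((2510.17)² + (-2173.33)²) = 3320.293 m.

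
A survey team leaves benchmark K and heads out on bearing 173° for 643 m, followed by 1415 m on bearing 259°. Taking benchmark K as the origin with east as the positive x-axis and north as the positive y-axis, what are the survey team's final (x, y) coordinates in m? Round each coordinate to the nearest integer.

Leg 1 (173°, 643 m): east 643 sin 173° = 78.36, north 643 cos 173° = -638.21
Leg 2 (259°, 1415 m): east 1415 sin 259° = -1389.00, north 1415 cos 259° = -269.99
Summing: -1310.64 m east, -908.20 m north → (-1311, -908).

(-1311, -908)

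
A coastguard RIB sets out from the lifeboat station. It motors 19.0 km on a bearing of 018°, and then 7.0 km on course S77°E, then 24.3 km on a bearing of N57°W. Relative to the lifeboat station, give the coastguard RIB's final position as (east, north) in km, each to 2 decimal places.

(-7.69, 29.73)

Leg 1 (018°, 19.0 km): east 19.0 sin 18° = 5.87, north 19.0 cos 18° = 18.07
Leg 2 (S77°E, 7.0 km): east 7.0 sin 103° = 6.82, north 7.0 cos 103° = -1.57
Leg 3 (N57°W, 24.3 km): east 24.3 sin 303° = -20.38, north 24.3 cos 303° = 13.23
Summing: -7.69 km east, 29.73 km north → (-7.69, 29.73).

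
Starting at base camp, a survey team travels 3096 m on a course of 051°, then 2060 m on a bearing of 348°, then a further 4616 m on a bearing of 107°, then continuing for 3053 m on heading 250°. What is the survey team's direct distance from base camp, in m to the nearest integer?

3857 m

Leg 1 (051°, 3096 m): east 3096 sin 51° = 2406.04, north 3096 cos 51° = 1948.38
Leg 2 (348°, 2060 m): east 2060 sin 348° = -428.30, north 2060 cos 348° = 2014.98
Leg 3 (107°, 4616 m): east 4616 sin 107° = 4414.30, north 4616 cos 107° = -1349.59
Leg 4 (250°, 3053 m): east 3053 sin 250° = -2868.88, north 3053 cos 250° = -1044.19
Net: 3523.17 east, 1569.58 north. Distance = √((3523.17)² + (1569.58)²) = 3856.981 m.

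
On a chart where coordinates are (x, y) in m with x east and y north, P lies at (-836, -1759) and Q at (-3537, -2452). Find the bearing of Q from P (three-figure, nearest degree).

Δeast = -3537 − -836 = -2701.00; Δnorth = -2452 − -1759 = -693.00.
Bearing = atan2(Δeast, Δnorth) mod 360° = 255.61° ≈ 256°.

256°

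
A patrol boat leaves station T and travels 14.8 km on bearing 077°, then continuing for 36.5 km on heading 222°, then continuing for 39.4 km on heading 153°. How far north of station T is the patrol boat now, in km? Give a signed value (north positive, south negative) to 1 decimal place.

Leg 1 (077°, 14.8 km): east 14.8 sin 77° = 14.42, north 14.8 cos 77° = 3.33
Leg 2 (222°, 36.5 km): east 36.5 sin 222° = -24.42, north 36.5 cos 222° = -27.12
Leg 3 (153°, 39.4 km): east 39.4 sin 153° = 17.89, north 39.4 cos 153° = -35.11
Net north component: -58.90 km.

-58.9 km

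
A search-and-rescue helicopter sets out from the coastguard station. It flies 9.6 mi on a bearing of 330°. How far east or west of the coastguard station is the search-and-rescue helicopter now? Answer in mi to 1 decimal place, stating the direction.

4.8 mi west

Leg 1 (330°, 9.6 mi): east 9.6 sin 330° = -4.80, north 9.6 cos 330° = 8.31
Net east component: -4.80 mi.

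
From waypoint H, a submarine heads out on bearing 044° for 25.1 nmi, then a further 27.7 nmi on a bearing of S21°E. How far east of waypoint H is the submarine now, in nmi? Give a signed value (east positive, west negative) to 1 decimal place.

27.4 nmi

Leg 1 (044°, 25.1 nmi): east 25.1 sin 44° = 17.44, north 25.1 cos 44° = 18.06
Leg 2 (S21°E, 27.7 nmi): east 27.7 sin 159° = 9.93, north 27.7 cos 159° = -25.86
Net east component: 27.36 nmi.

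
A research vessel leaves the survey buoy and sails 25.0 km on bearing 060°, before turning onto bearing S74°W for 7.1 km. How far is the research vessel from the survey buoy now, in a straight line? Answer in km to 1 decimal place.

Leg 1 (060°, 25.0 km): east 25.0 sin 60° = 21.65, north 25.0 cos 60° = 12.50
Leg 2 (S74°W, 7.1 km): east 7.1 sin 254° = -6.82, north 7.1 cos 254° = -1.96
Net: 14.83 east, 10.54 north. Distance = √((14.83)² + (10.54)²) = 18.192 km.

18.2 km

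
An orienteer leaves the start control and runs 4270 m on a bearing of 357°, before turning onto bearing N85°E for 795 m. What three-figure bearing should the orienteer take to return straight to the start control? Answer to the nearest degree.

187°

Leg 1 (357°, 4270 m): east 4270 sin 357° = -223.47, north 4270 cos 357° = 4264.15
Leg 2 (N85°E, 795 m): east 795 sin 85° = 791.97, north 795 cos 85° = 69.29
Net displacement: 568.50 east, 4333.44 north. Direction back to start is (-568.50, -4333.44): bearing = atan2(-568.50, -4333.44) mod 360° = 187.47° ≈ 187°.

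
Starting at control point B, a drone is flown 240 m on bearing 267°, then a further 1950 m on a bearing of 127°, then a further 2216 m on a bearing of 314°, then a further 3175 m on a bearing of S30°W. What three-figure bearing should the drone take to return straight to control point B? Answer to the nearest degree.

038°

Leg 1 (267°, 240 m): east 240 sin 267° = -239.67, north 240 cos 267° = -12.56
Leg 2 (127°, 1950 m): east 1950 sin 127° = 1557.34, north 1950 cos 127° = -1173.54
Leg 3 (314°, 2216 m): east 2216 sin 314° = -1594.06, north 2216 cos 314° = 1539.36
Leg 4 (S30°W, 3175 m): east 3175 sin 210° = -1587.50, north 3175 cos 210° = -2749.63
Net displacement: -1863.89 east, -2396.37 north. Direction back to start is (1863.89, 2396.37): bearing = atan2(1863.89, 2396.37) mod 360° = 37.88° ≈ 038°.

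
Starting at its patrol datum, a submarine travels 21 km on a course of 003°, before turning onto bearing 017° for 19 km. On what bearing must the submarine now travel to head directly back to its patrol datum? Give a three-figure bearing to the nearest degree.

190°

Leg 1 (003°, 21 km): east 21 sin 3° = 1.10, north 21 cos 3° = 20.97
Leg 2 (017°, 19 km): east 19 sin 17° = 5.56, north 19 cos 17° = 18.17
Net displacement: 6.65 east, 39.14 north. Direction back to start is (-6.65, -39.14): bearing = atan2(-6.65, -39.14) mod 360° = 189.65° ≈ 190°.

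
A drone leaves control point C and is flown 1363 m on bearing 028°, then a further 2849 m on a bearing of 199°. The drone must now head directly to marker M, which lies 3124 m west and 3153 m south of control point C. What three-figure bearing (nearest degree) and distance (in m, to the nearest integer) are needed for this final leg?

240°, 3288 m

Leg 1 (028°, 1363 m): east 1363 sin 28° = 639.89, north 1363 cos 28° = 1203.46
Leg 2 (199°, 2849 m): east 2849 sin 199° = -927.54, north 2849 cos 199° = -2693.78
Current position: (-287.65, -1490.32). Target: (-3124, -3153). Remaining: Δeast = -2836.35, Δnorth = -1662.68.
Bearing = atan2(-2836.35, -1662.68) mod 360° = 239.62°; distance = √((-2836.35)² + (-1662.68)²) = 3287.757 m.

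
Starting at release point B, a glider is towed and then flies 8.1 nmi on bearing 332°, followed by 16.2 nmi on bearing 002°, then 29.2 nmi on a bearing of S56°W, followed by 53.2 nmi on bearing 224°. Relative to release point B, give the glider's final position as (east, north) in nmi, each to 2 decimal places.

(-64.40, -31.26)

Leg 1 (332°, 8.1 nmi): east 8.1 sin 332° = -3.80, north 8.1 cos 332° = 7.15
Leg 2 (002°, 16.2 nmi): east 16.2 sin 2° = 0.57, north 16.2 cos 2° = 16.19
Leg 3 (S56°W, 29.2 nmi): east 29.2 sin 236° = -24.21, north 29.2 cos 236° = -16.33
Leg 4 (224°, 53.2 nmi): east 53.2 sin 224° = -36.96, north 53.2 cos 224° = -38.27
Summing: -64.40 nmi east, -31.26 nmi north → (-64.40, -31.26).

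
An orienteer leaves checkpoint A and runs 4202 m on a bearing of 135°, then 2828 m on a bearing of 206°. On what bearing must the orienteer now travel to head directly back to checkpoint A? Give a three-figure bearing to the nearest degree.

Leg 1 (135°, 4202 m): east 4202 sin 135° = 2971.26, north 4202 cos 135° = -2971.26
Leg 2 (206°, 2828 m): east 2828 sin 206° = -1239.71, north 2828 cos 206° = -2541.79
Net displacement: 1731.55 east, -5513.05 north. Direction back to start is (-1731.55, 5513.05): bearing = atan2(-1731.55, 5513.05) mod 360° = 342.56° ≈ 343°.

343°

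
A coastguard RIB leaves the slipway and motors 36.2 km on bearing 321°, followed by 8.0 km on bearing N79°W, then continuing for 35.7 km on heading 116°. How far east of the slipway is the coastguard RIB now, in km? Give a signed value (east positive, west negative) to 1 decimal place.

1.5 km

Leg 1 (321°, 36.2 km): east 36.2 sin 321° = -22.78, north 36.2 cos 321° = 28.13
Leg 2 (N79°W, 8.0 km): east 8.0 sin 281° = -7.85, north 8.0 cos 281° = 1.53
Leg 3 (116°, 35.7 km): east 35.7 sin 116° = 32.09, north 35.7 cos 116° = -15.65
Net east component: 1.45 km.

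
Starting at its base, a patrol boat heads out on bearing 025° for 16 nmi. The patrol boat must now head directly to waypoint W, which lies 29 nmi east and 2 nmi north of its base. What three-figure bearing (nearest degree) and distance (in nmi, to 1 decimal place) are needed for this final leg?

Leg 1 (025°, 16 nmi): east 16 sin 25° = 6.76, north 16 cos 25° = 14.50
Current position: (6.76, 14.50). Target: (29, 2). Remaining: Δeast = 22.24, Δnorth = -12.50.
Bearing = atan2(22.24, -12.50) mod 360° = 119.34°; distance = √((22.24)² + (-12.50)²) = 25.511 nmi.

119°, 25.5 nmi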